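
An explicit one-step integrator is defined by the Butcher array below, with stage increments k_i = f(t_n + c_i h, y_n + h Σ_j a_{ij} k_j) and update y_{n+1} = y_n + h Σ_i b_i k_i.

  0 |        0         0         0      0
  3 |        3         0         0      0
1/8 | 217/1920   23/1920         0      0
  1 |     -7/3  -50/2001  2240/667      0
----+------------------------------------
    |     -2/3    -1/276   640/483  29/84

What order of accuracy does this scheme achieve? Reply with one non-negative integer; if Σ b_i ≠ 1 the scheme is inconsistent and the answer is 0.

b = (-2/3, -1/276, 640/483, 29/84)
c = (0, 3, 1/8, 1)
Ac = (0, 0, 23/640, 10/29)
Σ b_i: (-2/3)·1 + (-1/276)·1 + 640/483·1 + 29/84·1 = 1 ✓
b·c: (-1/276)·3 + 640/483·1/8 + 29/84·1 = 1/2 ✓
b·c²: (-1/276)·9 + 640/483·1/64 + 29/84·1 = 1/3 ✓
b·Ac: 640/483·23/640 + 29/84·10/29 = 1/6 ✓
b·c³: (-1/276)·27 + 640/483·1/512 + 29/84·1 = 1/4 ✓
b·(c∘Ac): 640/483·23/5120 + 29/84·10/29 = 1/8 ✓
b·Ac²: 640/483·69/640 + 29/84·(-5/29) = 1/12 ✓
b·A²c: 29/84·7/58 = 1/24 ✓; 4 stages ⇒ order 4.

4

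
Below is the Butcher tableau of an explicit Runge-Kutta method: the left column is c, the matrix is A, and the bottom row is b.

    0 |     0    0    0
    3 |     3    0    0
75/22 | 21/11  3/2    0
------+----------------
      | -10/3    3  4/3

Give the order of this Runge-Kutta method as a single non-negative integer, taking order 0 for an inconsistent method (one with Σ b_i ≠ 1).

1

b = (-10/3, 3, 4/3)
c = (0, 3, 75/22)
Ac = (0, 0, 9/2)
Σ b_i: (-10/3)·1 + 3·1 + 4/3·1 = 1 ✓
b·c: 3·3 + 4/3·75/22 = 149/11 ≠ 1/2 ⇒ order 1.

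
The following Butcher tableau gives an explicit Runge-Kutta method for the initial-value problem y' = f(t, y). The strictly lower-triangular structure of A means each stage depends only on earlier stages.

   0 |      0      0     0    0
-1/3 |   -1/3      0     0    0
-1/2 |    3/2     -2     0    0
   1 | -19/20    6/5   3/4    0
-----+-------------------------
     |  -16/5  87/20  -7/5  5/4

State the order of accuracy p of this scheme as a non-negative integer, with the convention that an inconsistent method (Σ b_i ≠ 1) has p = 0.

b = (-16/5, 87/20, -7/5, 5/4)
c = (0, -1/3, -1/2, 1)
Ac = (0, 0, 2/3, -31/40)
Σ b_i: (-16/5)·1 + 87/20·1 + (-7/5)·1 + 5/4·1 = 1 ✓
b·c: 87/20·(-1/3) + (-7/5)·(-1/2) + 5/4·1 = 1/2 ✓
b·c²: 87/20·1/9 + (-7/5)·1/4 + 5/4·1 = 83/60 ≠ 1/3 ⇒ order 2.
b·Ac: (-7/5)·2/3 + 5/4·(-31/40) = -913/480 ≠ 1/6

2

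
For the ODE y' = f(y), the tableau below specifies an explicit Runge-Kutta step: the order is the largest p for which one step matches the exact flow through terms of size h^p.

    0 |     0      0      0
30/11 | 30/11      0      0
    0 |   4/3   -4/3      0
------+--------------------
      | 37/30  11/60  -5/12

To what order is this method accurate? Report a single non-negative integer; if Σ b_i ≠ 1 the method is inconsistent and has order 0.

2

b = (37/30, 11/60, -5/12)
c = (0, 30/11, 0)
Ac = (0, 0, -40/11)
Σ b_i: 37/30·1 + 11/60·1 + (-5/12)·1 = 1 ✓
b·c: 11/60·30/11 = 1/2 ✓
b·c²: 11/60·900/121 = 15/11 ≠ 1/3 ⇒ order 2.
b·Ac: (-5/12)·(-40/11) = 50/33 ≠ 1/6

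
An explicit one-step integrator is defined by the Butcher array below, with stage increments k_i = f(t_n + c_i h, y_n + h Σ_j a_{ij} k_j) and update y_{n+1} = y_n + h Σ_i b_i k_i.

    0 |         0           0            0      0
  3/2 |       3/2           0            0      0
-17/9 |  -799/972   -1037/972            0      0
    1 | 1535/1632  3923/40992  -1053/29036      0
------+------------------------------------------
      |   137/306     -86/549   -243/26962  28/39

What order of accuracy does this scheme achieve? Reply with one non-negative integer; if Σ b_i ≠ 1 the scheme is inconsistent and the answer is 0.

b = (137/306, -86/549, -243/26962, 28/39)
c = (0, 3/2, -17/9, 1)
Ac = (0, 0, -1037/648, 95/448)
Σ b_i: 137/306·1 + (-86/549)·1 + (-243/26962)·1 + 28/39·1 = 1 ✓
b·c: (-86/549)·3/2 + (-243/26962)·(-17/9) + 28/39·1 = 1/2 ✓
b·c²: (-86/549)·9/4 + (-243/26962)·289/81 + 28/39·1 = 1/3 ✓
b·Ac: (-243/26962)·(-1037/648) + 28/39·95/448 = 1/6 ✓
b·c³: (-86/549)·27/8 + (-243/26962)·(-4913/729) + 28/39·1 = 1/4 ✓
b·(c∘Ac): (-243/26962)·17629/5832 + 28/39·95/448 = 1/8 ✓
b·Ac²: (-243/26962)·(-1037/432) + 28/39·11/128 = 1/12 ✓
b·A²c: 28/39·13/224 = 1/24 ✓; 4 stages ⇒ order 4.

4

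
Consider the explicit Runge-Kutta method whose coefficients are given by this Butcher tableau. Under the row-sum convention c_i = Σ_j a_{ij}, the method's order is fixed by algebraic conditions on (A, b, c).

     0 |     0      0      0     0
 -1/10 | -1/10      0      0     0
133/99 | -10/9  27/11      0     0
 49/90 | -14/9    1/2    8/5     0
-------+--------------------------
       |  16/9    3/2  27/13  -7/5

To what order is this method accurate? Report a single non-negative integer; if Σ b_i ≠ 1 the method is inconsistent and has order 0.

b = (16/9, 3/2, 27/13, -7/5)
c = (0, -1/10, 133/99, 49/90)
Ac = (0, 0, -27/110, 4157/1980)
Σ b_i: 16/9·1 + 3/2·1 + 27/13·1 + (-7/5)·1 = 4627/1170 ≠ 1 ⇒ order 0.

0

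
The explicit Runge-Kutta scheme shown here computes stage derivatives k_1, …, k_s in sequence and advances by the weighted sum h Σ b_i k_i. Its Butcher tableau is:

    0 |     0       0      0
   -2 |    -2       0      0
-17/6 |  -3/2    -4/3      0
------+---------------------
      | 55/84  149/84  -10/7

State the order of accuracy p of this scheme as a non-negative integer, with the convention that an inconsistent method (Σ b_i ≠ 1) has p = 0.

2

b = (55/84, 149/84, -10/7)
c = (0, -2, -17/6)
Ac = (0, 0, 8/3)
Σ b_i: 55/84·1 + 149/84·1 + (-10/7)·1 = 1 ✓
b·c: 149/84·(-2) + (-10/7)·(-17/6) = 1/2 ✓
b·c²: 149/84·4 + (-10/7)·289/36 = -551/126 ≠ 1/3 ⇒ order 2.
b·Ac: (-10/7)·8/3 = -80/21 ≠ 1/6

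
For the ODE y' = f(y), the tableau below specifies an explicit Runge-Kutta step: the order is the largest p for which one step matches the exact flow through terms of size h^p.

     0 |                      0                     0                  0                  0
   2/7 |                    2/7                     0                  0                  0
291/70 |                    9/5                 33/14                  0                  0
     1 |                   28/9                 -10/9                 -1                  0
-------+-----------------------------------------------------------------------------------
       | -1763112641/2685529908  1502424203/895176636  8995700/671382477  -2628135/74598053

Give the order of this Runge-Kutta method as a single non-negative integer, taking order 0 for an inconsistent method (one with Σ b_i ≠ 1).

b = (-1763112641/2685529908, 1502424203/895176636, 8995700/671382477, -2628135/74598053)
c = (0, 2/7, 291/70, 1)
Ac = (0, 0, 33/49, -2819/630)
Σ b_i: (-1763112641/2685529908)·1 + 1502424203/895176636·1 + 8995700/671382477·1 + (-2628135/74598053)·1 = 1 ✓
b·c: 1502424203/895176636·2/7 + 8995700/671382477·291/70 + (-2628135/74598053)·1 = 1/2 ✓
b·c²: 1502424203/895176636·4/49 + 8995700/671382477·84681/4900 + (-2628135/74598053)·1 = 1/3 ✓
b·Ac: 8995700/671382477·33/49 + (-2628135/74598053)·(-2819/630) = 1/6 ✓
b·c³: 1502424203/895176636·8/343 + 8995700/671382477·24642171/343000 + (-2628135/74598053)·1 = 105988128637/109659137910 ≠ 1/4 ⇒ order 3.
b·(c∘Ac): 8995700/671382477·9603/3430 + (-2628135/74598053)·(-2819/630) = 1426706739/7310609194 ≠ 1/8
b·Ac²: 8995700/671382477·66/343 + (-2628135/74598053)·(-109447/6300) = 134798139961/219318275820 ≠ 1/12
b·A²c: (-2628135/74598053)·(-33/49) = 86728455/3655304597 ≠ 1/24

3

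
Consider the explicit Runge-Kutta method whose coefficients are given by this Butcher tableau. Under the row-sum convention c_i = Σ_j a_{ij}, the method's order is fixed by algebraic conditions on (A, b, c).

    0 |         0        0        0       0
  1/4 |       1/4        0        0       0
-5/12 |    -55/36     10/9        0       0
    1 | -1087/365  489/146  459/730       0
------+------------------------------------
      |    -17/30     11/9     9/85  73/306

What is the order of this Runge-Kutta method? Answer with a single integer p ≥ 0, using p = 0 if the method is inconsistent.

b = (-17/30, 11/9, 9/85, 73/306)
c = (0, 1/4, -5/12, 1)
Ac = (0, 0, 5/18, 42/73)
Σ b_i: (-17/30)·1 + 11/9·1 + 9/85·1 + 73/306·1 = 1 ✓
b·c: 11/9·1/4 + 9/85·(-5/12) + 73/306·1 = 1/2 ✓
b·c²: 11/9·1/16 + 9/85·25/144 + 73/306·1 = 1/3 ✓
b·Ac: 9/85·5/18 + 73/306·42/73 = 1/6 ✓
b·c³: 11/9·1/64 + 9/85·(-125/1728) + 73/306·1 = 1/4 ✓
b·(c∘Ac): 9/85·(-25/216) + 73/306·42/73 = 1/8 ✓
b·Ac²: 9/85·5/72 + 73/306·93/292 = 1/12 ✓
b·A²c: 73/306·51/292 = 1/24 ✓; 4 stages ⇒ order 4.

4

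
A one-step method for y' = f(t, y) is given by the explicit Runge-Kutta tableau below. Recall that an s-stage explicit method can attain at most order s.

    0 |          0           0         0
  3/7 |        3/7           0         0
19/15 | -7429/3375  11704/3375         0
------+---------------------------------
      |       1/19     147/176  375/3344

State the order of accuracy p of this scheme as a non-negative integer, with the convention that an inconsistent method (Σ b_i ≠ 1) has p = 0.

3

b = (1/19, 147/176, 375/3344)
c = (0, 3/7, 19/15)
Ac = (0, 0, 1672/1125)
Σ b_i: 1/19·1 + 147/176·1 + 375/3344·1 = 1 ✓
b·c: 147/176·3/7 + 375/3344·19/15 = 1/2 ✓
b·c²: 147/176·9/49 + 375/3344·361/225 = 1/3 ✓
b·Ac: 375/3344·1672/1125 = 1/6 ✓; 3 stages ⇒ order 3.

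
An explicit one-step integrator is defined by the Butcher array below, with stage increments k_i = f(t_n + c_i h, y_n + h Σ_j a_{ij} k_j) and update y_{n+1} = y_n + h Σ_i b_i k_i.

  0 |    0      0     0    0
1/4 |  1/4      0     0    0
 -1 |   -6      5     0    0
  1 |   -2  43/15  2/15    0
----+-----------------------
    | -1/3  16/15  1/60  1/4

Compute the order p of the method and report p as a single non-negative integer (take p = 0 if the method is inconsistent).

4

b = (-1/3, 16/15, 1/60, 1/4)
c = (0, 1/4, -1, 1)
Ac = (0, 0, 5/4, 7/12)
Σ b_i: (-1/3)·1 + 16/15·1 + 1/60·1 + 1/4·1 = 1 ✓
b·c: 16/15·1/4 + 1/60·(-1) + 1/4·1 = 1/2 ✓
b·c²: 16/15·1/16 + 1/60·1 + 1/4·1 = 1/3 ✓
b·Ac: 1/60·5/4 + 1/4·7/12 = 1/6 ✓
b·c³: 16/15·1/64 + 1/60·(-1) + 1/4·1 = 1/4 ✓
b·(c∘Ac): 1/60·(-5/4) + 1/4·7/12 = 1/8 ✓
b·Ac²: 1/60·5/16 + 1/4·5/16 = 1/12 ✓
b·A²c: 1/4·1/6 = 1/24 ✓; 4 stages ⇒ order 4.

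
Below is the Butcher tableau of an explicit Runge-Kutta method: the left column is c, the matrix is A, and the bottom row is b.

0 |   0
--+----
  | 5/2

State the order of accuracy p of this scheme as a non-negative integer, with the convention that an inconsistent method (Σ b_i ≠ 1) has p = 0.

b = (5/2)
c = (0)
Σ b_i: 5/2·1 = 5/2 ≠ 1 ⇒ order 0.

0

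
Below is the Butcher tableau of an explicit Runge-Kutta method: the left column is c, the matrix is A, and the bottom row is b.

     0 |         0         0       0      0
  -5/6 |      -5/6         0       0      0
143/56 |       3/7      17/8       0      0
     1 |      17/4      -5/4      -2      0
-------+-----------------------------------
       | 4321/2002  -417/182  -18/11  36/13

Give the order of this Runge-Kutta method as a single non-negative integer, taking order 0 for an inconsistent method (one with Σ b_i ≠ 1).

2

b = (4321/2002, -417/182, -18/11, 36/13)
c = (0, -5/6, 143/56, 1)
Ac = (0, 0, -85/48, -683/168)
Σ b_i: 4321/2002·1 + (-417/182)·1 + (-18/11)·1 + 36/13·1 = 1 ✓
b·c: (-417/182)·(-5/6) + (-18/11)·143/56 + 36/13·1 = 1/2 ✓
b·c²: (-417/182)·25/36 + (-18/11)·20449/3136 + 36/13·1 = -580465/61152 ≠ 1/3 ⇒ order 2.
b·Ac: (-18/11)·(-85/48) + 36/13·(-683/168) = -66951/8008 ≠ 1/6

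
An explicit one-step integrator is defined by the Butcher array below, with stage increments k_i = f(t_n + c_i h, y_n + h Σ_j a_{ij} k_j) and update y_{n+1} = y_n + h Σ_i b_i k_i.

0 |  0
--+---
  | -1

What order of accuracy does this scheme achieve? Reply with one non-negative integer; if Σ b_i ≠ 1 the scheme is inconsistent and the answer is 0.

0

b = (-1)
c = (0)
Σ b_i: (-1)·1 = -1 ≠ 1 ⇒ order 0.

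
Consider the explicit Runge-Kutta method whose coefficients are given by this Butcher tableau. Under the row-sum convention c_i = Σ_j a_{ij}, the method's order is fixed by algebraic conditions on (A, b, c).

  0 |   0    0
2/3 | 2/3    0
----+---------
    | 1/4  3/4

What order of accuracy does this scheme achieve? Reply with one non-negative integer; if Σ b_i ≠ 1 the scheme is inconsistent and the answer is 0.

2

b = (1/4, 3/4)
c = (0, 2/3)
Σ b_i: 1/4·1 + 3/4·1 = 1 ✓
b·c: 3/4·2/3 = 1/2 ✓; 2 stages ⇒ order 2.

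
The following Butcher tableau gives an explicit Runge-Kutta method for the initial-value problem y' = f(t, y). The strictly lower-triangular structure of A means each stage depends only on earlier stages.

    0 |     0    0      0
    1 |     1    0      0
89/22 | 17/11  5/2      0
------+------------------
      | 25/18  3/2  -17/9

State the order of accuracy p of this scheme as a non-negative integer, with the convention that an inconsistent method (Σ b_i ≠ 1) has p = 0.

b = (25/18, 3/2, -17/9)
c = (0, 1, 89/22)
Ac = (0, 0, 5/2)
Σ b_i: 25/18·1 + 3/2·1 + (-17/9)·1 = 1 ✓
b·c: 3/2·1 + (-17/9)·89/22 = -608/99 ≠ 1/2 ⇒ order 1.

1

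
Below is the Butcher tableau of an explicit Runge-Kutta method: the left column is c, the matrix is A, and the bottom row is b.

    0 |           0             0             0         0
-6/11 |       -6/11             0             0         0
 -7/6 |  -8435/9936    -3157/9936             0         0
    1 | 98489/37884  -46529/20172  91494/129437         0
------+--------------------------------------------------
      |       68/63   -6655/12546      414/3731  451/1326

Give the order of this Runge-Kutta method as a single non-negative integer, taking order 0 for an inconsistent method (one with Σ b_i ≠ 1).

b = (68/63, -6655/12546, 414/3731, 451/1326)
c = (0, -6/11, -7/6, 1)
Ac = (0, 0, 287/1656, 391/902)
Σ b_i: 68/63·1 + (-6655/12546)·1 + 414/3731·1 + 451/1326·1 = 1 ✓
b·c: (-6655/12546)·(-6/11) + 414/3731·(-7/6) + 451/1326·1 = 1/2 ✓
b·c²: (-6655/12546)·36/121 + 414/3731·49/36 + 451/1326·1 = 1/3 ✓
b·Ac: 414/3731·287/1656 + 451/1326·391/902 = 1/6 ✓
b·c³: (-6655/12546)·(-216/1331) + 414/3731·(-343/216) + 451/1326·1 = 1/4 ✓
b·(c∘Ac): 414/3731·(-2009/9936) + 451/1326·391/902 = 1/8 ✓
b·Ac²: 414/3731·(-287/3036) + 451/1326·2737/9922 = 1/12 ✓
b·A²c: 451/1326·221/1804 = 1/24 ✓; 4 stages ⇒ order 4.

4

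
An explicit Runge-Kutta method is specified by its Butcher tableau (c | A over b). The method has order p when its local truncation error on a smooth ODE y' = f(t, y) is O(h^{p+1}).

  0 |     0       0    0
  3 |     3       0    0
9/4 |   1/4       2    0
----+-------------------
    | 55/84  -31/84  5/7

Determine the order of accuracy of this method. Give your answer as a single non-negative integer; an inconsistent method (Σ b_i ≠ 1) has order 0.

2

b = (55/84, -31/84, 5/7)
c = (0, 3, 9/4)
Ac = (0, 0, 6)
Σ b_i: 55/84·1 + (-31/84)·1 + 5/7·1 = 1 ✓
b·c: (-31/84)·3 + 5/7·9/4 = 1/2 ✓
b·c²: (-31/84)·9 + 5/7·81/16 = 33/112 ≠ 1/3 ⇒ order 2.
b·Ac: 5/7·6 = 30/7 ≠ 1/6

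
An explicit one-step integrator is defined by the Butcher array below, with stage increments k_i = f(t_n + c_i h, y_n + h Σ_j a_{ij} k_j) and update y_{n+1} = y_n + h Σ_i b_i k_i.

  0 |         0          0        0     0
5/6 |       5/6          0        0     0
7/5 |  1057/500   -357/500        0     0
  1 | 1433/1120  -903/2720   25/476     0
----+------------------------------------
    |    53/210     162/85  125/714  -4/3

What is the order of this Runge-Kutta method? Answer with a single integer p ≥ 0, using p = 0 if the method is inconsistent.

b = (53/210, 162/85, 125/714, -4/3)
c = (0, 5/6, 7/5, 1)
Ac = (0, 0, -119/200, -13/64)
Σ b_i: 53/210·1 + 162/85·1 + 125/714·1 + (-4/3)·1 = 1 ✓
b·c: 162/85·5/6 + 125/714·7/5 + (-4/3)·1 = 1/2 ✓
b·c²: 162/85·25/36 + 125/714·49/25 + (-4/3)·1 = 1/3 ✓
b·Ac: 125/714·(-119/200) + (-4/3)·(-13/64) = 1/6 ✓
b·c³: 162/85·125/216 + 125/714·343/125 + (-4/3)·1 = 1/4 ✓
b·(c∘Ac): 125/714·(-833/1000) + (-4/3)·(-13/64) = 1/8 ✓
b·Ac²: 125/714·(-119/240) + (-4/3)·(-49/384) = 1/12 ✓
b·A²c: (-4/3)·(-1/32) = 1/24 ✓; 4 stages ⇒ order 4.

4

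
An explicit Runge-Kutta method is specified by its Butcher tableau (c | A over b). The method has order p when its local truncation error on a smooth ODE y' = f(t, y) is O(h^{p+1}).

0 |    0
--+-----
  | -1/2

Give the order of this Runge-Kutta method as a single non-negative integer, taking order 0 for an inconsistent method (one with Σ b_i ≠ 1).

b = (-1/2)
c = (0)
Σ b_i: (-1/2)·1 = -1/2 ≠ 1 ⇒ order 0.

0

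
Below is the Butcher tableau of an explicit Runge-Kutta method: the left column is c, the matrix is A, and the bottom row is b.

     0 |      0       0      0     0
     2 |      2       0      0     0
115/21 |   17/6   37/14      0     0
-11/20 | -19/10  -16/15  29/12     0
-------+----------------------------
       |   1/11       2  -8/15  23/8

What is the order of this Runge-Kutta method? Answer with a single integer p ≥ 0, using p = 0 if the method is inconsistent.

0

b = (1/11, 2, -8/15, 23/8)
c = (0, 2, 115/21, -11/20)
Ac = (0, 0, 37/7, 13987/1260)
Σ b_i: 1/11·1 + 2·1 + (-8/15)·1 + 23/8·1 = 5851/1320 ≠ 1 ⇒ order 0.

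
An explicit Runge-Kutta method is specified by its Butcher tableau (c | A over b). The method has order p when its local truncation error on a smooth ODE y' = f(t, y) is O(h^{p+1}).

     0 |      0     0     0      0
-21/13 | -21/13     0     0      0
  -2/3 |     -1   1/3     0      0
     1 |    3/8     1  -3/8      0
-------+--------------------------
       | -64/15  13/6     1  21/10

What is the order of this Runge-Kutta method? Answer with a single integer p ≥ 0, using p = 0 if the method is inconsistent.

1

b = (-64/15, 13/6, 1, 21/10)
c = (0, -21/13, -2/3, 1)
Ac = (0, 0, -7/13, -71/52)
Σ b_i: (-64/15)·1 + 13/6·1 + 1·1 + 21/10·1 = 1 ✓
b·c: 13/6·(-21/13) + 1·(-2/3) + 21/10·1 = -31/15 ≠ 1/2 ⇒ order 1.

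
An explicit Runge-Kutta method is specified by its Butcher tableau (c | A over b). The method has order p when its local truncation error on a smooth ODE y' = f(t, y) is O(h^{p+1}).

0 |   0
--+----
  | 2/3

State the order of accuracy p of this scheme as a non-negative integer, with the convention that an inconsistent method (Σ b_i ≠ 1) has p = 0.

b = (2/3)
c = (0)
Σ b_i: 2/3·1 = 2/3 ≠ 1 ⇒ order 0.

0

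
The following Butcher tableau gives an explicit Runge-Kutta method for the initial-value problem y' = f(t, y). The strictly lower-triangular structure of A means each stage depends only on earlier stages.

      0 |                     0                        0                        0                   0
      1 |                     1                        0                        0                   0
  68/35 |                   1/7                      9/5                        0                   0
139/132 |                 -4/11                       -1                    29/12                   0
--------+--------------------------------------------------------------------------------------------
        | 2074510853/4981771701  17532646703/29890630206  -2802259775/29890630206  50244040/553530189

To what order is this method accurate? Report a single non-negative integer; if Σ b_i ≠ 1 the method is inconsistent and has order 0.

3

b = (2074510853/4981771701, 17532646703/29890630206, -2802259775/29890630206, 50244040/553530189)
c = (0, 1, 68/35, 139/132)
Ac = (0, 0, 9/5, 388/105)
Σ b_i: 2074510853/4981771701·1 + 17532646703/29890630206·1 + (-2802259775/29890630206)·1 + 50244040/553530189·1 = 1 ✓
b·c: 17532646703/29890630206·1 + (-2802259775/29890630206)·68/35 + 50244040/553530189·139/132 = 1/2 ✓
b·c²: 17532646703/29890630206·1 + (-2802259775/29890630206)·4624/1225 + 50244040/553530189·19321/17424 = 1/3 ✓
b·Ac: (-2802259775/29890630206)·9/5 + 50244040/553530189·388/105 = 1/6 ✓
b·c³: 17532646703/29890630206·1 + (-2802259775/29890630206)·314432/42875 + 50244040/553530189·2685619/2299968 = 230775753973/46031570517240 ≠ 1/4 ⇒ order 3.
b·(c∘Ac): (-2802259775/29890630206)·612/175 + 50244040/553530189·13483/3465 = 126268306/4981771701 ≠ 1/8
b·Ac²: (-2802259775/29890630206)·9/5 + 50244040/553530189·29849/3675 = 22027762429/38747113230 ≠ 1/12
b·A²c: 50244040/553530189·87/20 = 72853858/184510063 ≠ 1/24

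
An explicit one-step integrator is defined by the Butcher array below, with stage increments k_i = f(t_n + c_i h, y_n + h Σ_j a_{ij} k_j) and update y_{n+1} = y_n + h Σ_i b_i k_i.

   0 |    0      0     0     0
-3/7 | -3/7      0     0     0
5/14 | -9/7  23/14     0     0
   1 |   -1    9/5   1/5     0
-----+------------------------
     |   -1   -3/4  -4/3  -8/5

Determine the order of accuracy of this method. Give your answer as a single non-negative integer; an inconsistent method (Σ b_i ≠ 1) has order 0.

b = (-1, -3/4, -4/3, -8/5)
c = (0, -3/7, 5/14, 1)
Ac = (0, 0, -69/98, -7/10)
Σ b_i: (-1)·1 + (-3/4)·1 + (-4/3)·1 + (-8/5)·1 = -281/60 ≠ 1 ⇒ order 0.

0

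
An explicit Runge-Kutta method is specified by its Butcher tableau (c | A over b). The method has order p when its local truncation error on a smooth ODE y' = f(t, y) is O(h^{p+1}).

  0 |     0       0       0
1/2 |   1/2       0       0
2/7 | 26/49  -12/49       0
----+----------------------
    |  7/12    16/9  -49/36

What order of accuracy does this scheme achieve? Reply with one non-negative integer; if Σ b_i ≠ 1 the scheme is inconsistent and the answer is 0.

3

b = (7/12, 16/9, -49/36)
c = (0, 1/2, 2/7)
Ac = (0, 0, -6/49)
Σ b_i: 7/12·1 + 16/9·1 + (-49/36)·1 = 1 ✓
b·c: 16/9·1/2 + (-49/36)·2/7 = 1/2 ✓
b·c²: 16/9·1/4 + (-49/36)·4/49 = 1/3 ✓
b·Ac: (-49/36)·(-6/49) = 1/6 ✓; 3 stages ⇒ order 3.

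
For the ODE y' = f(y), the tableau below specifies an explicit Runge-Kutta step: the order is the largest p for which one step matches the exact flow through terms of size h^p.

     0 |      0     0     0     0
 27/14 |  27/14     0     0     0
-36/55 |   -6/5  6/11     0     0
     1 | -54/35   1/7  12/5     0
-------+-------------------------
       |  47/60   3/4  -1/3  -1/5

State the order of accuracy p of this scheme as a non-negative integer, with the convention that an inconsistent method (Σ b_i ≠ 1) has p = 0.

b = (47/60, 3/4, -1/3, -1/5)
c = (0, 27/14, -36/55, 1)
Ac = (0, 0, 81/77, -34911/26950)
Σ b_i: 47/60·1 + 3/4·1 + (-1/3)·1 + (-1/5)·1 = 1 ✓
b·c: 3/4·27/14 + (-1/3)·(-36/55) + (-1/5)·1 = 4511/3080 ≠ 1/2 ⇒ order 1.

1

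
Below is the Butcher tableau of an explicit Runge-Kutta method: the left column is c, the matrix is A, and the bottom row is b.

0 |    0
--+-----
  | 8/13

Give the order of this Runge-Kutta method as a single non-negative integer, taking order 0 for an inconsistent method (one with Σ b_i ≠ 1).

b = (8/13)
c = (0)
Σ b_i: 8/13·1 = 8/13 ≠ 1 ⇒ order 0.

0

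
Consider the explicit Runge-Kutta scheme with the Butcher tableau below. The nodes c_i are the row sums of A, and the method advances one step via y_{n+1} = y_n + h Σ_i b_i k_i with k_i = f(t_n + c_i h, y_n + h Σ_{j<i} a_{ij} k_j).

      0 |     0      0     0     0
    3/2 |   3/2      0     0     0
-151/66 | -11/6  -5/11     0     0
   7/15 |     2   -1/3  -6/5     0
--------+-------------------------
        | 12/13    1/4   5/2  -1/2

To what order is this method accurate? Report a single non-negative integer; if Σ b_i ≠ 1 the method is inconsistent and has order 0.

0

b = (12/13, 1/4, 5/2, -1/2)
c = (0, 3/2, -151/66, 7/15)
Ac = (0, 0, -15/22, 247/110)
Σ b_i: 12/13·1 + 1/4·1 + 5/2·1 + (-1/2)·1 = 165/52 ≠ 1 ⇒ order 0.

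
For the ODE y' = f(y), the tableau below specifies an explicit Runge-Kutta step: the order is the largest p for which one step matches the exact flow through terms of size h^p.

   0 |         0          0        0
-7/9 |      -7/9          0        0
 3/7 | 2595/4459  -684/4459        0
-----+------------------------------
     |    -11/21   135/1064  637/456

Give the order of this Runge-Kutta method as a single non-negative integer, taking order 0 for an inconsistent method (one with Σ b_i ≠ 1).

3

b = (-11/21, 135/1064, 637/456)
c = (0, -7/9, 3/7)
Ac = (0, 0, 76/637)
Σ b_i: (-11/21)·1 + 135/1064·1 + 637/456·1 = 1 ✓
b·c: 135/1064·(-7/9) + 637/456·3/7 = 1/2 ✓
b·c²: 135/1064·49/81 + 637/456·9/49 = 1/3 ✓
b·Ac: 637/456·76/637 = 1/6 ✓; 3 stages ⇒ order 3.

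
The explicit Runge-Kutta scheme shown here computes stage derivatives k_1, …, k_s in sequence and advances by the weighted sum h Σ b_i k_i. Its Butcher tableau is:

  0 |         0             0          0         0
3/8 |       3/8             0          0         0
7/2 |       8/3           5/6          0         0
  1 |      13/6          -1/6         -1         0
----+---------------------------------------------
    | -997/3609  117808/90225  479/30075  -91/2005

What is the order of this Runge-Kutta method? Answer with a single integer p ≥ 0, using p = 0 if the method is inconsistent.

b = (-997/3609, 117808/90225, 479/30075, -91/2005)
c = (0, 3/8, 7/2, 1)
Ac = (0, 0, 5/16, -57/16)
Σ b_i: (-997/3609)·1 + 117808/90225·1 + 479/30075·1 + (-91/2005)·1 = 1 ✓
b·c: 117808/90225·3/8 + 479/30075·7/2 + (-91/2005)·1 = 1/2 ✓
b·c²: 117808/90225·9/64 + 479/30075·49/4 + (-91/2005)·1 = 1/3 ✓
b·Ac: 479/30075·5/16 + (-91/2005)·(-57/16) = 1/6 ✓
b·c³: 117808/90225·27/512 + 479/30075·343/8 + (-91/2005)·1 = 27191/38496 ≠ 1/4 ⇒ order 3.
b·(c∘Ac): 479/30075·35/32 + (-91/2005)·(-57/16) = 6895/38496 ≠ 1/8
b·Ac²: 479/30075·15/128 + (-91/2005)·(-1571/128) = 1793/3208 ≠ 1/12
b·A²c: (-91/2005)·(-5/16) = 91/6416 ≠ 1/24

3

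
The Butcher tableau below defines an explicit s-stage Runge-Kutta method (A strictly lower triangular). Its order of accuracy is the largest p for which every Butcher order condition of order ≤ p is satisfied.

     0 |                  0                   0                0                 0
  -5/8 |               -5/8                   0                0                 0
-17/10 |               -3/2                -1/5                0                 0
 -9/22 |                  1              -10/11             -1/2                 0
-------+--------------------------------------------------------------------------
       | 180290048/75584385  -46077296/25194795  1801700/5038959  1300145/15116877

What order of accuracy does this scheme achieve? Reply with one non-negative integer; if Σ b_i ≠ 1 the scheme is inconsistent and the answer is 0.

3

b = (180290048/75584385, -46077296/25194795, 1801700/5038959, 1300145/15116877)
c = (0, -5/8, -17/10, -9/22)
Ac = (0, 0, 1/8, 78/55)
Σ b_i: 180290048/75584385·1 + (-46077296/25194795)·1 + 1801700/5038959·1 + 1300145/15116877·1 = 1 ✓
b·c: (-46077296/25194795)·(-5/8) + 1801700/5038959·(-17/10) + 1300145/15116877·(-9/22) = 1/2 ✓
b·c²: (-46077296/25194795)·25/64 + 1801700/5038959·289/100 + 1300145/15116877·81/484 = 1/3 ✓
b·Ac: 1801700/5038959·1/8 + 1300145/15116877·78/55 = 1/6 ✓
b·c³: (-46077296/25194795)·(-125/512) + 1801700/5038959·(-4913/1000) + 1300145/15116877·(-729/10648) = -3890512257/2956189280 ≠ 1/4 ⇒ order 3.
b·(c∘Ac): 1801700/5038959·(-17/80) + 1300145/15116877·(-351/605) = -2537177/20155836 ≠ 1/8
b·Ac²: 1801700/5038959·(-5/64) + 1300145/15116877·(-15841/8800) = -442029149/2418700320 ≠ 1/12
b·A²c: 1300145/15116877·(-1/16) = -1300145/241870032 ≠ 1/24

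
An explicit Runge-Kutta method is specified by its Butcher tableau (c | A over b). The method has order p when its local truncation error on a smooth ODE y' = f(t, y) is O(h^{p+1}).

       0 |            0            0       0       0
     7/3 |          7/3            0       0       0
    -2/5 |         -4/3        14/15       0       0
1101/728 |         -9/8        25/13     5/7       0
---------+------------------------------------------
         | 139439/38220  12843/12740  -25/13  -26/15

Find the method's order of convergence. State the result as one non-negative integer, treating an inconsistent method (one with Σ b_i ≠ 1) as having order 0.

b = (139439/38220, 12843/12740, -25/13, -26/15)
c = (0, 7/3, -2/5, 1101/728)
Ac = (0, 0, 98/45, 1147/273)
Σ b_i: 139439/38220·1 + 12843/12740·1 + (-25/13)·1 + (-26/15)·1 = 1 ✓
b·c: 12843/12740·7/3 + (-25/13)·(-2/5) + (-26/15)·1101/728 = 1/2 ✓
b·c²: 12843/12740·49/9 + (-25/13)·4/25 + (-26/15)·1212201/529984 = 123957/101920 ≠ 1/3 ⇒ order 2.
b·Ac: (-25/13)·98/45 + (-26/15)·1147/273 = -46972/4095 ≠ 1/6

2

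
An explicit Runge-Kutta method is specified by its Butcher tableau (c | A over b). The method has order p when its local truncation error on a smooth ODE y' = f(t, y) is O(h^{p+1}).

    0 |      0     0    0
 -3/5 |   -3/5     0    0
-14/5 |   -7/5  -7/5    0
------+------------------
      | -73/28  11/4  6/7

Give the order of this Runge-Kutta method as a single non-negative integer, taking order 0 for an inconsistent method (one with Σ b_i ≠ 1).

b = (-73/28, 11/4, 6/7)
c = (0, -3/5, -14/5)
Ac = (0, 0, 21/25)
Σ b_i: (-73/28)·1 + 11/4·1 + 6/7·1 = 1 ✓
b·c: 11/4·(-3/5) + 6/7·(-14/5) = -81/20 ≠ 1/2 ⇒ order 1.

1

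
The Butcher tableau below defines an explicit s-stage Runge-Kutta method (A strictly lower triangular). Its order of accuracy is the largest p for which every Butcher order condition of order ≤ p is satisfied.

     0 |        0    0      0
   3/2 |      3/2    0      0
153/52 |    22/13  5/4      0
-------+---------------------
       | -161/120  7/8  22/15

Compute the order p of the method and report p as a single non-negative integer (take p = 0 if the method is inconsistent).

b = (-161/120, 7/8, 22/15)
c = (0, 3/2, 153/52)
Ac = (0, 0, 15/8)
Σ b_i: (-161/120)·1 + 7/8·1 + 22/15·1 = 1 ✓
b·c: 7/8·3/2 + 22/15·153/52 = 5853/1040 ≠ 1/2 ⇒ order 1.

1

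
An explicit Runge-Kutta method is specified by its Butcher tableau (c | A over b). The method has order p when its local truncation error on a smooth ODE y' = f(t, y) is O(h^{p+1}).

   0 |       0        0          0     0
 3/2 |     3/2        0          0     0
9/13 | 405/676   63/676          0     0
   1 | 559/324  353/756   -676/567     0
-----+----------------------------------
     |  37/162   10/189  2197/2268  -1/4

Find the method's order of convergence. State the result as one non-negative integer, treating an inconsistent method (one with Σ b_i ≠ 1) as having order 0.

b = (37/162, 10/189, 2197/2268, -1/4)
c = (0, 3/2, 9/13, 1)
Ac = (0, 0, 189/1352, -1/8)
Σ b_i: 37/162·1 + 10/189·1 + 2197/2268·1 + (-1/4)·1 = 1 ✓
b·c: 10/189·3/2 + 2197/2268·9/13 + (-1/4)·1 = 1/2 ✓
b·c²: 10/189·9/4 + 2197/2268·81/169 + (-1/4)·1 = 1/3 ✓
b·Ac: 2197/2268·189/1352 + (-1/4)·(-1/8) = 1/6 ✓
b·c³: 10/189·27/8 + 2197/2268·729/2197 + (-1/4)·1 = 1/4 ✓
b·(c∘Ac): 2197/2268·1701/17576 + (-1/4)·(-1/8) = 1/8 ✓
b·Ac²: 2197/2268·567/2704 + (-1/4)·23/48 = 1/12 ✓
b·A²c: (-1/4)·(-1/6) = 1/24 ✓; 4 stages ⇒ order 4.

4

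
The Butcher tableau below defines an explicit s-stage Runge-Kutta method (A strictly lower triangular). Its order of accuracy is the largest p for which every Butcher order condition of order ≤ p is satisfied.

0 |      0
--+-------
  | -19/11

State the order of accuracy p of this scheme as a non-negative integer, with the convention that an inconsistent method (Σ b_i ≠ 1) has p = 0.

0

b = (-19/11)
c = (0)
Σ b_i: (-19/11)·1 = -19/11 ≠ 1 ⇒ order 0.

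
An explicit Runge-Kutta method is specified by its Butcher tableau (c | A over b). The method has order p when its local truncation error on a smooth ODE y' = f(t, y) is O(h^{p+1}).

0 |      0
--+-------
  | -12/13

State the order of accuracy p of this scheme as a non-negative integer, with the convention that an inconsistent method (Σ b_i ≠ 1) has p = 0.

0

b = (-12/13)
c = (0)
Σ b_i: (-12/13)·1 = -12/13 ≠ 1 ⇒ order 0.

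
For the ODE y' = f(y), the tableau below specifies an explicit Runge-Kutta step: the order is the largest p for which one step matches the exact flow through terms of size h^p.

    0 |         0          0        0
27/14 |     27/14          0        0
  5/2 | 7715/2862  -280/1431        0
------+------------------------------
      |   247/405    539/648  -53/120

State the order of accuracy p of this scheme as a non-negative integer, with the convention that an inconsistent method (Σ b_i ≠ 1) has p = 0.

b = (247/405, 539/648, -53/120)
c = (0, 27/14, 5/2)
Ac = (0, 0, -20/53)
Σ b_i: 247/405·1 + 539/648·1 + (-53/120)·1 = 1 ✓
b·c: 539/648·27/14 + (-53/120)·5/2 = 1/2 ✓
b·c²: 539/648·729/196 + (-53/120)·25/4 = 1/3 ✓
b·Ac: (-53/120)·(-20/53) = 1/6 ✓; 3 stages ⇒ order 3.

3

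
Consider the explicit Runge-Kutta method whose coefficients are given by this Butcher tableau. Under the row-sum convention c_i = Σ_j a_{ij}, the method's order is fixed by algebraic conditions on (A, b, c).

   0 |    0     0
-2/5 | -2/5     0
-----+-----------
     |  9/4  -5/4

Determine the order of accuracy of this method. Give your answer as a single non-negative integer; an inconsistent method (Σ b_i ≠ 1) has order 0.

b = (9/4, -5/4)
c = (0, -2/5)
Σ b_i: 9/4·1 + (-5/4)·1 = 1 ✓
b·c: (-5/4)·(-2/5) = 1/2 ✓; 2 stages ⇒ order 2.

2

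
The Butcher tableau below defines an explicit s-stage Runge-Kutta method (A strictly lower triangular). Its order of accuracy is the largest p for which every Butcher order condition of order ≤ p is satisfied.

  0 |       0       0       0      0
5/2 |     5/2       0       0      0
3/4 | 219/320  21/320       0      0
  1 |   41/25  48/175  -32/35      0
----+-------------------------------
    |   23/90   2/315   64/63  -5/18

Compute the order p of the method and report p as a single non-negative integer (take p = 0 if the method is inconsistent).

4

b = (23/90, 2/315, 64/63, -5/18)
c = (0, 5/2, 3/4, 1)
Ac = (0, 0, 21/128, 0)
Σ b_i: 23/90·1 + 2/315·1 + 64/63·1 + (-5/18)·1 = 1 ✓
b·c: 2/315·5/2 + 64/63·3/4 + (-5/18)·1 = 1/2 ✓
b·c²: 2/315·25/4 + 64/63·9/16 + (-5/18)·1 = 1/3 ✓
b·Ac: 64/63·21/128 = 1/6 ✓
b·c³: 2/315·125/8 + 64/63·27/64 + (-5/18)·1 = 1/4 ✓
b·(c∘Ac): 64/63·63/512 = 1/8 ✓
b·Ac²: 64/63·105/256 + (-5/18)·6/5 = 1/12 ✓
b·A²c: (-5/18)·(-3/20) = 1/24 ✓; 4 stages ⇒ order 4.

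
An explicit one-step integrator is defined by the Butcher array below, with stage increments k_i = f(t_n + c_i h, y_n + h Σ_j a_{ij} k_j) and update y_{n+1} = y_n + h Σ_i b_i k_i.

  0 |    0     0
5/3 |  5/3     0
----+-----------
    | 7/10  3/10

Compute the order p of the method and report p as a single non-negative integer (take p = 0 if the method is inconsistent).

b = (7/10, 3/10)
c = (0, 5/3)
Σ b_i: 7/10·1 + 3/10·1 = 1 ✓
b·c: 3/10·5/3 = 1/2 ✓; 2 stages ⇒ order 2.

2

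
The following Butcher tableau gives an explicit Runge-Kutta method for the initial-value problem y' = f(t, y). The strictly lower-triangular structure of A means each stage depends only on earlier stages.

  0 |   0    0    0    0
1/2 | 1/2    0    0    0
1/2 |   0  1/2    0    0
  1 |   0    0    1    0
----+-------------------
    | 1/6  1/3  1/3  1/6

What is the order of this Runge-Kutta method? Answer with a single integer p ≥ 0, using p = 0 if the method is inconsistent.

b = (1/6, 1/3, 1/3, 1/6)
c = (0, 1/2, 1/2, 1)
Ac = (0, 0, 1/4, 1/2)
Σ b_i: 1/6·1 + 1/3·1 + 1/3·1 + 1/6·1 = 1 ✓
b·c: 1/3·1/2 + 1/3·1/2 + 1/6·1 = 1/2 ✓
b·c²: 1/3·1/4 + 1/3·1/4 + 1/6·1 = 1/3 ✓
b·Ac: 1/3·1/4 + 1/6·1/2 = 1/6 ✓
b·c³: 1/3·1/8 + 1/3·1/8 + 1/6·1 = 1/4 ✓
b·(c∘Ac): 1/3·1/8 + 1/6·1/2 = 1/8 ✓
b·Ac²: 1/3·1/8 + 1/6·1/4 = 1/12 ✓
b·A²c: 1/6·1/4 = 1/24 ✓; 4 stages ⇒ order 4.

4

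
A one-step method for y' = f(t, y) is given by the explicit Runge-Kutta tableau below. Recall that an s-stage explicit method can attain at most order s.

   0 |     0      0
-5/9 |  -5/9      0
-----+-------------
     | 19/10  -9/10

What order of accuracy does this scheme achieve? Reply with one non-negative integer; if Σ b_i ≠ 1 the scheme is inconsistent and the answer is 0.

2

b = (19/10, -9/10)
c = (0, -5/9)
Σ b_i: 19/10·1 + (-9/10)·1 = 1 ✓
b·c: (-9/10)·(-5/9) = 1/2 ✓; 2 stages ⇒ order 2.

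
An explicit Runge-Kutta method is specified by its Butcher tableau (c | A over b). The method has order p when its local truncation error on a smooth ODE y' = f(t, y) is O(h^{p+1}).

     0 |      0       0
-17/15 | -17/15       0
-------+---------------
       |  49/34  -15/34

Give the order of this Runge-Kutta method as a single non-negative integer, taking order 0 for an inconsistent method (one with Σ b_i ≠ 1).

b = (49/34, -15/34)
c = (0, -17/15)
Σ b_i: 49/34·1 + (-15/34)·1 = 1 ✓
b·c: (-15/34)·(-17/15) = 1/2 ✓; 2 stages ⇒ order 2.

2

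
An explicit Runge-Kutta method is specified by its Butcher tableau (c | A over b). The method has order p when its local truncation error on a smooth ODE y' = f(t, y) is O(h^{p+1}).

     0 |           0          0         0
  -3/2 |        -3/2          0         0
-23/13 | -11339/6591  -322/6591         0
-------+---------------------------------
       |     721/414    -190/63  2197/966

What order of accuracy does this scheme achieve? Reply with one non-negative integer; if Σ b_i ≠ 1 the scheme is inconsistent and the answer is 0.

b = (721/414, -190/63, 2197/966)
c = (0, -3/2, -23/13)
Ac = (0, 0, 161/2197)
Σ b_i: 721/414·1 + (-190/63)·1 + 2197/966·1 = 1 ✓
b·c: (-190/63)·(-3/2) + 2197/966·(-23/13) = 1/2 ✓
b·c²: (-190/63)·9/4 + 2197/966·529/169 = 1/3 ✓
b·Ac: 2197/966·161/2197 = 1/6 ✓; 3 stages ⇒ order 3.

3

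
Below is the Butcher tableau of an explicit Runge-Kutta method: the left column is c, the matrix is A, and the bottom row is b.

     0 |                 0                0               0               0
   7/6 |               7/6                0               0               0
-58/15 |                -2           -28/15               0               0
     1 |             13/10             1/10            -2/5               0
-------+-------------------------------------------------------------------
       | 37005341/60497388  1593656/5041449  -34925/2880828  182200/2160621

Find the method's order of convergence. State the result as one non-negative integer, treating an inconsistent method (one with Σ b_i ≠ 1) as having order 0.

b = (37005341/60497388, 1593656/5041449, -34925/2880828, 182200/2160621)
c = (0, 7/6, -58/15, 1)
Ac = (0, 0, -98/45, 499/300)
Σ b_i: 37005341/60497388·1 + 1593656/5041449·1 + (-34925/2880828)·1 + 182200/2160621·1 = 1 ✓
b·c: 1593656/5041449·7/6 + (-34925/2880828)·(-58/15) + 182200/2160621·1 = 1/2 ✓
b·c²: 1593656/5041449·49/36 + (-34925/2880828)·3364/225 + 182200/2160621·1 = 1/3 ✓
b·Ac: (-34925/2880828)·(-98/45) + 182200/2160621·499/300 = 1/6 ✓
b·c³: 1593656/5041449·343/216 + (-34925/2880828)·(-195112/3375) + 182200/2160621·1 = 125147581/97227945 ≠ 1/4 ⇒ order 3.
b·(c∘Ac): (-34925/2880828)·5684/675 + 182200/2160621·499/300 = 742397/19445589 ≠ 1/8
b·Ac²: (-34925/2880828)·(-343/135) + 182200/2160621·(-17533/3000) = -179691481/388911780 ≠ 1/12
b·A²c: 182200/2160621·196/225 = 1428448/19445589 ≠ 1/24

3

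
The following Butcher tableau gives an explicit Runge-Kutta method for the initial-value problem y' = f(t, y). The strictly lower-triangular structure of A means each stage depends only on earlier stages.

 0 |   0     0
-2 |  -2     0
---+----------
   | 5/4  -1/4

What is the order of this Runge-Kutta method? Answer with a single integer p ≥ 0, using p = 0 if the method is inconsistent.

2

b = (5/4, -1/4)
c = (0, -2)
Σ b_i: 5/4·1 + (-1/4)·1 = 1 ✓
b·c: (-1/4)·(-2) = 1/2 ✓; 2 stages ⇒ order 2.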